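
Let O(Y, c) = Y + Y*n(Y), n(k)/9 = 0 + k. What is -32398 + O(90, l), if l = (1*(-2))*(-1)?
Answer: 40592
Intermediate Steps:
n(k) = 9*k (n(k) = 9*(0 + k) = 9*k)
l = 2 (l = -2*(-1) = 2)
O(Y, c) = Y + 9*Y² (O(Y, c) = Y + Y*(9*Y) = Y + 9*Y²)
-32398 + O(90, l) = -32398 + 90*(1 + 9*90) = -32398 + 90*(1 + 810) = -32398 + 90*811 = -32398 + 72990 = 40592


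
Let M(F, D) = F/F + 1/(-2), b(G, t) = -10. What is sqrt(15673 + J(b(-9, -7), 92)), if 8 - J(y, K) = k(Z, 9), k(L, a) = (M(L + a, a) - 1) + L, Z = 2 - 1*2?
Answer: sqrt(62726)/2 ≈ 125.23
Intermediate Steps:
Z = 0 (Z = 2 - 2 = 0)
M(F, D) = 1/2 (M(F, D) = 1 + 1*(-1/2) = 1 - 1/2 = 1/2)
k(L, a) = -1/2 + L (k(L, a) = (1/2 - 1) + L = -1/2 + L)
J(y, K) = 17/2 (J(y, K) = 8 - (-1/2 + 0) = 8 - 1*(-1/2) = 8 + 1/2 = 17/2)
sqrt(15673 + J(b(-9, -7), 92)) = sqrt(15673 + 17/2) = sqrt(31363/2) = sqrt(62726)/2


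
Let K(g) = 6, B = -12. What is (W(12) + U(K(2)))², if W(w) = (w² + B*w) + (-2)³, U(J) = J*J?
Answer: 784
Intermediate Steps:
U(J) = J²
W(w) = -8 + w² - 12*w (W(w) = (w² - 12*w) + (-2)³ = (w² - 12*w) - 8 = -8 + w² - 12*w)
(W(12) + U(K(2)))² = ((-8 + 12² - 12*12) + 6²)² = ((-8 + 144 - 144) + 36)² = (-8 + 36)² = 28² = 784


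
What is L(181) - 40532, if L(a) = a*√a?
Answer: -40532 + 181*√181 ≈ -38097.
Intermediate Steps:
L(a) = a^(3/2)
L(181) - 40532 = 181^(3/2) - 40532 = 181*√181 - 40532 = -40532 + 181*√181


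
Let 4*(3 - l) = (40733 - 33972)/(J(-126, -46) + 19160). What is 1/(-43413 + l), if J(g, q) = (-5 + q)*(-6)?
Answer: -77864/3380083001 ≈ -2.3036e-5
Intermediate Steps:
J(g, q) = 30 - 6*q
l = 226831/77864 (l = 3 - (40733 - 33972)/(4*((30 - 6*(-46)) + 19160)) = 3 - 6761/(4*((30 + 276) + 19160)) = 3 - 6761/(4*(306 + 19160)) = 3 - 6761/(4*19466) = 3 - ¼*6761/19466 = 3 - 6761/77864 = 226831/77864 ≈ 2.9132)
1/(-43413 + l) = 1/(-43413 + 226831/77864) = 1/(-3380083001/77864) = -77864/3380083001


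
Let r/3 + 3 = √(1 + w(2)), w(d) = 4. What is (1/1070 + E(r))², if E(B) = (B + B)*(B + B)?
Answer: 557906268961/1144900 - 116484696*√5/535 ≈ 441.43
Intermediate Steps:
r = -9 + 3*√5 (r = -9 + 3*√(1 + 4) = -9 + 3*√5 ≈ -2.2918)
E(B) = 4*B² (E(B) = (2*B)*(2*B) = 4*B²)
(1/1070 + E(r))² = (1/1070 + 4*(-9 + 3*√5)²)²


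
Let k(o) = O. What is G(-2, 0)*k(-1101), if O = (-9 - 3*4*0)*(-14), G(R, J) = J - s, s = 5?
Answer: -630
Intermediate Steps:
G(R, J) = -5 + J (G(R, J) = J - 1*5 = J - 5 = -5 + J)
O = 126 (O = (-9 - 12*0)*(-14) = (-9 + 0)*(-14) = -9*(-14) = 126)
k(o) = 126
G(-2, 0)*k(-1101) = (-5 + 0)*126 = -5*126 = -630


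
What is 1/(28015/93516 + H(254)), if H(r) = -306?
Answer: -93516/28587881 ≈ -0.0032712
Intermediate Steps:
1/(28015/93516 + H(254)) = 1/(28015/93516 - 306) = 1/(-28587881/93516) = -93516/28587881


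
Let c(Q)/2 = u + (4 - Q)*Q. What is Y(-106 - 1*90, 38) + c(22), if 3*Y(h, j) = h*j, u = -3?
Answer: -9842/3 ≈ -3280.7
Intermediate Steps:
Y(h, j) = h*j/3 (Y(h, j) = (h*j)/3 = h*j/3)
c(Q) = -6 + 2*Q*(4 - Q) (c(Q) = 2*(-3 + (4 - Q)*Q) = 2*(-3 + Q*(4 - Q)) = -6 + 2*Q*(4 - Q))
Y(-106 - 1*90, 38) + c(22) = (1/3)*(-106 - 1*90)*38 + (-6 - 2*22**2 + 8*22) = (1/3)*(-106 - 90)*38 + (-6 - 2*484 + 176) = (1/3)*(-196)*38 + (-6 - 968 + 176) = -7448/3 - 798 = -9842/3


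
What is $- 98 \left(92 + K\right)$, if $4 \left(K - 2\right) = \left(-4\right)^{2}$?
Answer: $-9604$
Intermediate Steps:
$K = 6$ ($K = 2 + \frac{\left(-4\right)^{2}}{4} = 2 + \frac{1}{4} \cdot 16 = 2 + 4 = 6$)
$- 98 \left(92 + K\right) = - 98 \left(92 + 6\right) = \left(-98\right) 98 = -9604$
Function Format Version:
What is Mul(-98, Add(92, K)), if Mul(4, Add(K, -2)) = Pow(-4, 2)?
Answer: -9604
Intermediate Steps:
K = 6 (K = Add(2, Mul(Rational(1, 4), Pow(-4, 2))) = Add(2, Mul(Rational(1, 4), 16)) = Add(2, 4) = 6)
Mul(-98, Add(92, K)) = Mul(-98, Add(92, 6)) = Mul(-98, 98) = -9604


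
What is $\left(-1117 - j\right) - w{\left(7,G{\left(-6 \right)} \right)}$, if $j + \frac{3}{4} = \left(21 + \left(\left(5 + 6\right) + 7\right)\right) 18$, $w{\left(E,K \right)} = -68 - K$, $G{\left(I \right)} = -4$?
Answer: $- \frac{7017}{4} \approx -1754.3$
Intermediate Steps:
$j = \frac{2805}{4}$ ($j = - \frac{3}{4} + \left(21 + \left(\left(5 + 6\right) + 7\right)\right) 18 = - \frac{3}{4} + \left(21 + \left(11 + 7\right)\right) 18 = - \frac{3}{4} + \left(21 + 18\right) 18 = - \frac{3}{4} + 39 \cdot 18 = - \frac{3}{4} + 702 = \frac{2805}{4} \approx 701.25$)
$\left(-1117 - j\right) - w{\left(7,G{\left(-6 \right)} \right)} = \left(-1117 - \frac{2805}{4}\right) - \left(-68 - -4\right) = \left(-1117 - \frac{2805}{4}\right) - \left(-68 + 4\right) = - \frac{7273}{4} - -64 = - \frac{7273}{4} + 64 = - \frac{7017}{4}$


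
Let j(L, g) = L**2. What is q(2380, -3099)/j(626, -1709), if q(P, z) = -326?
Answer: -163/195938 ≈ -0.00083190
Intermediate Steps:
q(2380, -3099)/j(626, -1709) = -326/(626**2) = -326/391876 = -326*1/391876 = -163/195938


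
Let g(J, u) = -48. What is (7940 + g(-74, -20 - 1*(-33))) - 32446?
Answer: -24554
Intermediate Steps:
(7940 + g(-74, -20 - 1*(-33))) - 32446 = (7940 - 48) - 32446 = 7892 - 32446 = -24554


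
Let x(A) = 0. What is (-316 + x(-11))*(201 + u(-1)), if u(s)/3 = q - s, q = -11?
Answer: -54036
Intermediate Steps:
u(s) = -33 - 3*s (u(s) = 3*(-11 - s) = -33 - 3*s)
(-316 + x(-11))*(201 + u(-1)) = (-316 + 0)*(201 + (-33 - 3*(-1))) = -316*(201 + (-33 + 3)) = -316*(201 - 30) = -316*171 = -54036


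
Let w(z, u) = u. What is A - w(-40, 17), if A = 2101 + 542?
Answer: 2626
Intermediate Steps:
A = 2643
A - w(-40, 17) = 2643 - 1*17 = 2643 - 17 = 2626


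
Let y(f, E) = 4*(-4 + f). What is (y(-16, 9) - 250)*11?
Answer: -3630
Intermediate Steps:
y(f, E) = -16 + 4*f
(y(-16, 9) - 250)*11 = ((-16 + 4*(-16)) - 250)*11 = ((-16 - 64) - 250)*11 = (-80 - 250)*11 = -330*11 = -3630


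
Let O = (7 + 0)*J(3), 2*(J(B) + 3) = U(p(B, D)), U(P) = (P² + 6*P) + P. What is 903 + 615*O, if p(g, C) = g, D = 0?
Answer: 52563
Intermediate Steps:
U(P) = P² + 7*P
J(B) = -3 + B*(7 + B)/2 (J(B) = -3 + (B*(7 + B))/2 = -3 + B*(7 + B)/2)
O = 84 (O = (7 + 0)*(-3 + (½)*3*(7 + 3)) = 7*(-3 + (½)*3*10) = 7*(-3 + 15) = 7*12 = 84)
903 + 615*O = 903 + 615*84 = 903 + 51660 = 52563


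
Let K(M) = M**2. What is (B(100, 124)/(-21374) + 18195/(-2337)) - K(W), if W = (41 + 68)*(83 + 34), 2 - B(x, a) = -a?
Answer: -1353997951339289/8325173 ≈ -1.6264e+8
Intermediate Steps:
B(x, a) = 2 + a (B(x, a) = 2 - (-1)*a = 2 + a)
W = 12753 (W = 109*117 = 12753)
(B(100, 124)/(-21374) + 18195/(-2337)) - K(W) = ((2 + 124)/(-21374) + 18195/(-2337)) - 1*12753**2 = (126*(-1/21374) + 18195*(-1/2337)) - 1*162639009 = (-63/10687 - 6065/779) - 162639009 = -64865732/8325173 - 162639009 = -1353997951339289/8325173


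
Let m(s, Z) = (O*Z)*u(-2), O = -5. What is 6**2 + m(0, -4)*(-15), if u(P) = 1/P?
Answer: 186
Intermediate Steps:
u(P) = 1/P
m(s, Z) = 5*Z/2 (m(s, Z) = -5*Z/(-2) = -5*Z*(-1/2) = 5*Z/2)
6**2 + m(0, -4)*(-15) = 6**2 + ((5/2)*(-4))*(-15) = 36 - 10*(-15) = 36 + 150 = 186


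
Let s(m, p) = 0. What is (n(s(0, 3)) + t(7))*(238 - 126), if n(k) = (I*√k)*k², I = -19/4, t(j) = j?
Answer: 784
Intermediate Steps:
I = -19/4 (I = -19*¼ = -19/4 ≈ -4.7500)
n(k) = -19*k^(5/2)/4 (n(k) = (-19*√k/4)*k² = -19*k^(5/2)/4)
(n(s(0, 3)) + t(7))*(238 - 126) = (-19*0^(5/2)/4 + 7)*(238 - 126) = (-19/4*0 + 7)*112 = (0 + 7)*112 = 7*112 = 784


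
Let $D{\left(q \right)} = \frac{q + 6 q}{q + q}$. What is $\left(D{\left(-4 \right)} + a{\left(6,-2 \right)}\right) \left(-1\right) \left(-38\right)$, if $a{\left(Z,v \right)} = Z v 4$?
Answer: $-1691$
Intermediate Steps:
$a{\left(Z,v \right)} = 4 Z v$
$D{\left(q \right)} = \frac{7}{2}$ ($D{\left(q \right)} = \frac{7 q}{2 q} = 7 q \frac{1}{2 q} = \frac{7}{2}$)
$\left(D{\left(-4 \right)} + a{\left(6,-2 \right)}\right) \left(-1\right) \left(-38\right) = \left(\frac{7}{2} + 4 \cdot 6 \left(-2\right)\right) \left(-1\right) \left(-38\right) = \left(\frac{7}{2} - 48\right) \left(-1\right) \left(-38\right) = \left(- \frac{89}{2}\right) \left(-1\right) \left(-38\right) = \frac{89}{2} \left(-38\right) = -1691$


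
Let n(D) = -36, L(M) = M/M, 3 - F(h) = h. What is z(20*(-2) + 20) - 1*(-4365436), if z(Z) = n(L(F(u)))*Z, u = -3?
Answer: 4366156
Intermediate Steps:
F(h) = 3 - h
L(M) = 1
z(Z) = -36*Z
z(20*(-2) + 20) - 1*(-4365436) = -36*(20*(-2) + 20) - 1*(-4365436) = -36*(-40 + 20) + 4365436 = -36*(-20) + 4365436 = 720 + 4365436 = 4366156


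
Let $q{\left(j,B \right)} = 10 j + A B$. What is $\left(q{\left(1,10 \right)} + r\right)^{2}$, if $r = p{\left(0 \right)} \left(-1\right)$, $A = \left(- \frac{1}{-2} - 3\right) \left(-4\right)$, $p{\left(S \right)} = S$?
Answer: $12100$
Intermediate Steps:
$A = 10$ ($A = \left(\left(-1\right) \left(- \frac{1}{2}\right) - 3\right) \left(-4\right) = \left(\frac{1}{2} - 3\right) \left(-4\right) = \left(- \frac{5}{2}\right) \left(-4\right) = 10$)
$r = 0$ ($r = 0 \left(-1\right) = 0$)
$q{\left(j,B \right)} = 10 B + 10 j$ ($q{\left(j,B \right)} = 10 j + 10 B = 10 B + 10 j$)
$\left(q{\left(1,10 \right)} + r\right)^{2} = \left(\left(10 \cdot 10 + 10 \cdot 1\right) + 0\right)^{2} = \left(\left(100 + 10\right) + 0\right)^{2} = \left(110 + 0\right)^{2} = 110^{2} = 12100$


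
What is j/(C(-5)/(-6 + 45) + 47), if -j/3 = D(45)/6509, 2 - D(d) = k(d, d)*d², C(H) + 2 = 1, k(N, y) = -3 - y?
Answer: -5686317/5962244 ≈ -0.95372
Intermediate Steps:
C(H) = -1 (C(H) = -2 + 1 = -1)
D(d) = 2 - d²*(-3 - d) (D(d) = 2 - (-3 - d)*d² = 2 - d²*(-3 - d))
j = -291606/6509 (j = -3*(2 + 45²*(3 + 45))/6509 = -3*(2 + 2025*48)/6509 = -3*(2 + 97200)/6509 = -291606/6509 ≈ -44.800)
j/(C(-5)/(-6 + 45) + 47) = -291606/(6509*(-1/(-6 + 45) + 47)) = -291606/(6509*(-1/39 + 47)) = -291606/(6509*1832/39) = -291606/6509*39/1832 = -5686317/5962244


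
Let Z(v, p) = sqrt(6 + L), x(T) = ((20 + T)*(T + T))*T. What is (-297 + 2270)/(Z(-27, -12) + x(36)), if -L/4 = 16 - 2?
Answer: 143192448/10534551577 - 9865*I*sqrt(2)/21069103154 ≈ 0.013593 - 6.6216e-7*I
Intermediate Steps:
x(T) = 2*T**2*(20 + T) (x(T) = ((20 + T)*(2*T))*T = (2*T*(20 + T))*T = 2*T**2*(20 + T))
L = -56 (L = -4*(16 - 2) = -4*14 = -56)
Z(v, p) = 5*I*sqrt(2) (Z(v, p) = sqrt(6 - 56) = sqrt(-50) = 5*I*sqrt(2))
(-297 + 2270)/(Z(-27, -12) + x(36)) = (-297 + 2270)/(5*I*sqrt(2) + 2*36**2*(20 + 36)) = 1973/(5*I*sqrt(2) + 2*1296*56) = 1973/(5*I*sqrt(2) + 145152) = 1973/(145152 + 5*I*sqrt(2))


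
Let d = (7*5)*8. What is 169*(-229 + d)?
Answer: 8619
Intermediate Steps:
d = 280 (d = 35*8 = 280)
169*(-229 + d) = 169*(-229 + 280) = 169*51 = 8619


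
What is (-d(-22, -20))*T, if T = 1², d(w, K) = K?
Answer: 20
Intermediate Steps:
T = 1
(-d(-22, -20))*T = -1*(-20)*1 = 20*1 = 20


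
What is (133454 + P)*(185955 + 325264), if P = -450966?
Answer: -162318167128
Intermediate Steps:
(133454 + P)*(185955 + 325264) = (133454 - 450966)*(185955 + 325264) = -317512*511219 = -162318167128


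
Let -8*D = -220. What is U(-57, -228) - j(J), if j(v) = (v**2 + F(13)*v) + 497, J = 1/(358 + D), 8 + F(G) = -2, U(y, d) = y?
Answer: -329304898/594441 ≈ -553.97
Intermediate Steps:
D = 55/2 (D = -1/8*(-220) = 55/2 ≈ 27.500)
F(G) = -10 (F(G) = -8 - 2 = -10)
J = 2/771 (J = 1/(358 + 55/2) = 1/(771/2) = 2/771 ≈ 0.0025940)
j(v) = 497 + v**2 - 10*v (j(v) = (v**2 - 10*v) + 497 = 497 + v**2 - 10*v)
U(-57, -228) - j(J) = -57 - (497 + (2/771)**2 - 10*2/771) = -57 - (497 + 4/594441 - 20/771) = -57 - 1*295421761/594441 = -57 - 295421761/594441 = -329304898/594441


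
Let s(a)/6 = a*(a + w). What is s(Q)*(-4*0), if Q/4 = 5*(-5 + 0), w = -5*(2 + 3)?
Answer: 0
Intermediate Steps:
w = -25 (w = -5*5 = -25)
Q = -100 (Q = 4*(5*(-5 + 0)) = 4*(5*(-5)) = 4*(-25) = -100)
s(a) = 6*a*(-25 + a) (s(a) = 6*(a*(a - 25)) = 6*(a*(-25 + a)) = 6*a*(-25 + a))
s(Q)*(-4*0) = (6*(-100)*(-25 - 100))*(-4*0) = (6*(-100)*(-125))*0 = 75000*0 = 0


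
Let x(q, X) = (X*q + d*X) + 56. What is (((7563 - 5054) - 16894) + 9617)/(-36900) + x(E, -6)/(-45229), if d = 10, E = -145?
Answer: 45924118/417237525 ≈ 0.11007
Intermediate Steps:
x(q, X) = 56 + 10*X + X*q (x(q, X) = (X*q + 10*X) + 56 = (10*X + X*q) + 56 = 56 + 10*X + X*q)
(((7563 - 5054) - 16894) + 9617)/(-36900) + x(E, -6)/(-45229) = (((7563 - 5054) - 16894) + 9617)/(-36900) + (56 + 10*(-6) - 6*(-145))/(-45229) = ((2509 - 16894) + 9617)*(-1/36900) + (56 - 60 + 870)*(-1/45229) = (-14385 + 9617)*(-1/36900) + 866*(-1/45229) = -4768*(-1/36900) - 866/45229 = 1192/9225 - 866/45229 = 45924118/417237525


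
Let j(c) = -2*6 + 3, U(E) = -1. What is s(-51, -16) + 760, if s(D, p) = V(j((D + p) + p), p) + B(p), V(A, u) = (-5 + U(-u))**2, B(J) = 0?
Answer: 796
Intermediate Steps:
j(c) = -9 (j(c) = -12 + 3 = -9)
V(A, u) = 36 (V(A, u) = (-5 - 1)**2 = (-6)**2 = 36)
s(D, p) = 36 (s(D, p) = 36 + 0 = 36)
s(-51, -16) + 760 = 36 + 760 = 796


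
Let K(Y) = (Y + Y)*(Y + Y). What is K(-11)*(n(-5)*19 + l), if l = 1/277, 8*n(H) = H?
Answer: -3183147/554 ≈ -5745.8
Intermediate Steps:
n(H) = H/8
l = 1/277 ≈ 0.0036101
K(Y) = 4*Y**2 (K(Y) = (2*Y)*(2*Y) = 4*Y**2)
K(-11)*(n(-5)*19 + l) = (4*(-11)**2)*(((1/8)*(-5))*19 + 1/277) = (4*121)*(-5/8*19 + 1/277) = 484*(-95/8 + 1/277) = 484*(-26307/2216) = -3183147/554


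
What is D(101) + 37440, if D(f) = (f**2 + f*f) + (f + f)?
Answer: 58044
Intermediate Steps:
D(f) = 2*f + 2*f**2 (D(f) = (f**2 + f**2) + 2*f = 2*f**2 + 2*f = 2*f + 2*f**2)
D(101) + 37440 = 2*101*(1 + 101) + 37440 = 2*101*102 + 37440 = 20604 + 37440 = 58044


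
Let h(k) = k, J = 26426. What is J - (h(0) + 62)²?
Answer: 22582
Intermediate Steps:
J - (h(0) + 62)² = 26426 - (0 + 62)² = 26426 - 1*62² = 26426 - 1*3844 = 26426 - 3844 = 22582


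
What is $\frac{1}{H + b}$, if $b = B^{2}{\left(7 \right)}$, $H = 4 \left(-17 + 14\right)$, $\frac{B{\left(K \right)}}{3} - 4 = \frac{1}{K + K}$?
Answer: $\frac{196}{26889} \approx 0.0072892$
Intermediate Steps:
$B{\left(K \right)} = 12 + \frac{3}{2 K}$ ($B{\left(K \right)} = 12 + \frac{3}{K + K} = 12 + \frac{3}{2 K}$)
$H = -12$ ($H = 4 \left(-3\right) = -12$)
$b = \frac{29241}{196}$ ($b = \left(12 + \frac{3}{2 \cdot 7}\right)^{2} = \left(12 + \frac{3}{2} \cdot \frac{1}{7}\right)^{2} = \left(12 + \frac{3}{14}\right)^{2} = \left(\frac{171}{14}\right)^{2} = \frac{29241}{196} \approx 149.19$)
$\frac{1}{H + b} = \frac{1}{-12 + \frac{29241}{196}} = \frac{1}{\frac{26889}{196}} = \frac{196}{26889}$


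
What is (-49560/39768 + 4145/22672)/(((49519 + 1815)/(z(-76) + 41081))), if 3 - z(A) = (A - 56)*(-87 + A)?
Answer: -48858134545/120530640646 ≈ -0.40536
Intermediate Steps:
z(A) = 3 - (-87 + A)*(-56 + A) (z(A) = 3 - (A - 56)*(-87 + A) = 3 - (-56 + A)*(-87 + A) = 3 - (-87 + A)*(-56 + A))
(-49560/39768 + 4145/22672)/(((49519 + 1815)/(z(-76) + 41081))) = (-49560/39768 + 4145/22672)/(((49519 + 1815)/((-4869 - 1*(-76)² + 143*(-76)) + 41081))) = (-49560*1/39768 + 4145*(1/22672))/((51334/((-4869 - 1*5776 - 10868) + 41081))) = (-2065/1657 + 4145/22672)/((51334/((-4869 - 5776 - 10868) + 41081))) = -39949415/(37567504*(51334/(-21513 + 41081))) = -39949415/(37567504*(51334/19568)) = -39949415/(37567504*(51334*(1/19568))) = -39949415/(37567504*25667/9784) = -39949415/37567504*9784/25667 = -48858134545/120530640646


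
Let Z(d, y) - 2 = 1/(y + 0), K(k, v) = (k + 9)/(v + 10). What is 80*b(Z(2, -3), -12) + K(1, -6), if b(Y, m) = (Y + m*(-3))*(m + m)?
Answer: -144635/2 ≈ -72318.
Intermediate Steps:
K(k, v) = (9 + k)/(10 + v)
Z(d, y) = 2 + 1/y (Z(d, y) = 2 + 1/(y + 0) = 2 + 1/y)
b(Y, m) = 2*m*(Y - 3*m) (b(Y, m) = (Y - 3*m)*(2*m) = 2*m*(Y - 3*m))
80*b(Z(2, -3), -12) + K(1, -6) = 80*(2*(-12)*((2 + 1/(-3)) - 3*(-12))) + (9 + 1)/(10 - 6) = 80*(2*(-12)*((2 - ⅓) + 36)) + 10/4 = 80*(2*(-12)*(5/3 + 36)) + (¼)*10 = 80*(2*(-12)*(113/3)) + 5/2 = 80*(-904) + 5/2 = -72320 + 5/2 = -144635/2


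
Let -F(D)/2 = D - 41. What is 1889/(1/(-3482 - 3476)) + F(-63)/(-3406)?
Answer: -1721819730/131 ≈ -1.3144e+7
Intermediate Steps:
F(D) = 82 - 2*D (F(D) = -2*(D - 41) = -2*(-41 + D) = 82 - 2*D)
1889/(1/(-3482 - 3476)) + F(-63)/(-3406) = 1889/(1/(-3482 - 3476)) + (82 - 2*(-63))/(-3406) = 1889/(1/(-6958)) + (82 + 126)*(-1/3406) = 1889/(-1/6958) + 208*(-1/3406) = 1889*(-6958) - 8/131 = -13143662 - 8/131 = -1721819730/131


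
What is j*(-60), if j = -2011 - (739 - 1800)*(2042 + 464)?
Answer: -159411300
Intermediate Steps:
j = 2656855 (j = -2011 - (-1061)*2506 = -2011 - 1*(-2658866) = -2011 + 2658866 = 2656855)
j*(-60) = 2656855*(-60) = -159411300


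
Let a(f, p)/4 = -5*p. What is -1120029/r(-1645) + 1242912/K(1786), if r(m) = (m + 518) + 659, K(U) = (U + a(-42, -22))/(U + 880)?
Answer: 86292198445/57876 ≈ 1.4910e+6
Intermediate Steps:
a(f, p) = -20*p (a(f, p) = 4*(-5*p) = -20*p)
K(U) = (440 + U)/(880 + U) (K(U) = (U - 20*(-22))/(U + 880) = (U + 440)/(880 + U) = (440 + U)/(880 + U))
r(m) = 1177 + m (r(m) = (518 + m) + 659 = 1177 + m)
-1120029/r(-1645) + 1242912/K(1786) = -1120029/(1177 - 1645) + 1242912/(((440 + 1786)/(880 + 1786))) = -1120029/(-468) + 1242912/((2226/2666)) = -1120029*(-1/468) + 1242912/(((1/2666)*2226)) = 373343/156 + 1242912/(1113/1333) = 373343/156 + 1242912*(1333/1113) = 373343/156 + 552267232/371 = 86292198445/57876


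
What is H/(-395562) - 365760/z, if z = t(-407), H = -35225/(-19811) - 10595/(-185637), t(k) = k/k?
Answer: -266042926486682506355/727370205827067 ≈ -3.6576e+5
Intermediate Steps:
t(k) = 1
H = 6748960870/3677654607 (H = -35225*(-1/19811) - 10595*(-1/185637) = 35225/19811 + 10595/185637 = 6748960870/3677654607 ≈ 1.8351)
z = 1
H/(-395562) - 365760/z = (6748960870/3677654607)/(-395562) - 365760/1 = (6748960870/3677654607)*(-1/395562) - 365760*1 = -3374480435/727370205827067 - 365760 = -266042926486682506355/727370205827067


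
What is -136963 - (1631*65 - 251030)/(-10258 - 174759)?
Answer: -25340628386/185017 ≈ -1.3696e+5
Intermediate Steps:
-136963 - (1631*65 - 251030)/(-10258 - 174759) = -136963 - (106015 - 251030)/(-185017) = -136963 - (-145015)*(-1)/185017 = -136963 - 1*145015/185017 = -136963 - 145015/185017 = -25340628386/185017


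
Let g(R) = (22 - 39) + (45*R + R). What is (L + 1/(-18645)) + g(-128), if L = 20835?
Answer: 278369849/18645 ≈ 14930.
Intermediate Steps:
g(R) = -17 + 46*R
(L + 1/(-18645)) + g(-128) = (20835 + 1/(-18645)) + (-17 + 46*(-128)) = (20835 - 1/18645) + (-17 - 5888) = 388468574/18645 - 5905 = 278369849/18645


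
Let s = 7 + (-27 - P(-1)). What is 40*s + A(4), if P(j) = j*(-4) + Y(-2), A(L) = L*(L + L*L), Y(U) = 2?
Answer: -960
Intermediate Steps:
A(L) = L*(L + L²)
P(j) = 2 - 4*j (P(j) = j*(-4) + 2 = -4*j + 2 = 2 - 4*j)
s = -26 (s = 7 + (-27 - (2 - 4*(-1))) = 7 + (-27 - (2 + 4)) = 7 + (-27 - 1*6) = 7 + (-27 - 6) = 7 - 33 = -26)
40*s + A(4) = 40*(-26) + 4²*(1 + 4) = -1040 + 16*5 = -1040 + 80 = -960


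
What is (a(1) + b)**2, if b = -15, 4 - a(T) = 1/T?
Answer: 144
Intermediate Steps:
a(T) = 4 - 1/T
(a(1) + b)**2 = ((4 - 1/1) - 15)**2 = ((4 - 1*1) - 15)**2 = ((4 - 1) - 15)**2 = (3 - 15)**2 = (-12)**2 = 144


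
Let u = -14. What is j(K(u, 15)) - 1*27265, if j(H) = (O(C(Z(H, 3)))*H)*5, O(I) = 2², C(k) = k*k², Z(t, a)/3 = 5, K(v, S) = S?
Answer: -26965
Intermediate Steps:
Z(t, a) = 15 (Z(t, a) = 3*5 = 15)
C(k) = k³
O(I) = 4
j(H) = 20*H (j(H) = (4*H)*5 = 20*H)
j(K(u, 15)) - 1*27265 = 20*15 - 1*27265 = 300 - 27265 = -26965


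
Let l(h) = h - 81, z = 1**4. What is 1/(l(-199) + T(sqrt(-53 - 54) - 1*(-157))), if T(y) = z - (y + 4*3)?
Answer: I/(sqrt(107) - 448*I) ≈ -0.002231 + 5.1512e-5*I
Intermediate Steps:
z = 1
l(h) = -81 + h
T(y) = -11 - y (T(y) = 1 - (y + 4*3) = 1 - (y + 12) = 1 - (12 + y) = 1 + (-12 - y) = -11 - y)
1/(l(-199) + T(sqrt(-53 - 54) - 1*(-157))) = 1/((-81 - 199) + (-11 - (sqrt(-53 - 54) - 1*(-157)))) = 1/(-280 + (-11 - (sqrt(-107) + 157))) = 1/(-280 + (-11 - (I*sqrt(107) + 157))) = 1/(-280 + (-11 - (157 + I*sqrt(107)))) = 1/(-280 + (-11 + (-157 - I*sqrt(107)))) = 1/(-280 + (-168 - I*sqrt(107))) = 1/(-448 - I*sqrt(107))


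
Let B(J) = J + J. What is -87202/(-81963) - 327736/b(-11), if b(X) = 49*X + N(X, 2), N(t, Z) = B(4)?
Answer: 2989836670/4835817 ≈ 618.27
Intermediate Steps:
B(J) = 2*J
N(t, Z) = 8 (N(t, Z) = 2*4 = 8)
b(X) = 8 + 49*X (b(X) = 49*X + 8 = 8 + 49*X)
-87202/(-81963) - 327736/b(-11) = -87202/(-81963) - 327736/(8 + 49*(-11)) = -87202*(-1/81963) - 327736/(8 - 539) = 87202/81963 - 327736/(-531) = 87202/81963 - 327736*(-1/531) = 87202/81963 + 327736/531 = 2989836670/4835817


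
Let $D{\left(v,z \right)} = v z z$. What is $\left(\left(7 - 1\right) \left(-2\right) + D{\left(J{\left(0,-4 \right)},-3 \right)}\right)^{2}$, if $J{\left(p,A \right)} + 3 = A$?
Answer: $5625$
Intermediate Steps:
$J{\left(p,A \right)} = -3 + A$
$D{\left(v,z \right)} = v z^{2}$
$\left(\left(7 - 1\right) \left(-2\right) + D{\left(J{\left(0,-4 \right)},-3 \right)}\right)^{2} = \left(\left(7 - 1\right) \left(-2\right) + \left(-3 - 4\right) \left(-3\right)^{2}\right)^{2} = \left(6 \left(-2\right) - 63\right)^{2} = \left(-12 - 63\right)^{2} = \left(-75\right)^{2} = 5625$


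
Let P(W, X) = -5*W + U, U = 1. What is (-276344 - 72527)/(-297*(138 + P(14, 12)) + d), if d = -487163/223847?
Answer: 78093726737/4587783734 ≈ 17.022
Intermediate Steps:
P(W, X) = 1 - 5*W (P(W, X) = -5*W + 1 = 1 - 5*W)
d = -487163/223847 (d = -487163*1/223847 = -487163/223847 ≈ -2.1763)
(-276344 - 72527)/(-297*(138 + P(14, 12)) + d) = (-276344 - 72527)/(-297*(138 + (1 - 5*14)) - 487163/223847) = -348871/(-297*(138 + (1 - 70)) - 487163/223847) = -348871/(-297*(138 - 69) - 487163/223847) = -348871/(-297*69 - 487163/223847) = -348871/(-20493 - 487163/223847) = -348871/(-4587783734/223847) = -348871*(-223847/4587783734) = 78093726737/4587783734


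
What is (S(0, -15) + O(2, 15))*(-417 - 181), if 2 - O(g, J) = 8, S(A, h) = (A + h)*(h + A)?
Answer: -130962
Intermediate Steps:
S(A, h) = (A + h)**2 (S(A, h) = (A + h)*(A + h) = (A + h)**2)
O(g, J) = -6 (O(g, J) = 2 - 1*8 = 2 - 8 = -6)
(S(0, -15) + O(2, 15))*(-417 - 181) = ((0 - 15)**2 - 6)*(-417 - 181) = ((-15)**2 - 6)*(-598) = (225 - 6)*(-598) = 219*(-598) = -130962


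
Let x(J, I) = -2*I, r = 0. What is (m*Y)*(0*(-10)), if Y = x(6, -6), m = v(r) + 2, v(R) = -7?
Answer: 0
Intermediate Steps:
m = -5 (m = -7 + 2 = -5)
Y = 12 (Y = -2*(-6) = 12)
(m*Y)*(0*(-10)) = (-5*12)*(0*(-10)) = -60*0 = 0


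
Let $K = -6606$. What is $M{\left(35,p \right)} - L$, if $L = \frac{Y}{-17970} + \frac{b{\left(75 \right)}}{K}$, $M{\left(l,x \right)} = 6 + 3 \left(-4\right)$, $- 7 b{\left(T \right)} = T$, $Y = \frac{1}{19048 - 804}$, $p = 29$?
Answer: $- \frac{1684921304817}{280744327640} \approx -6.0016$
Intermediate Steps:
$Y = \frac{1}{18244} \approx 5.4813 \cdot 10^{-5}$
$b{\left(T \right)} = - \frac{T}{7}$
$M{\left(l,x \right)} = -6$ ($M{\left(l,x \right)} = 6 - 12 = -6$)
$L = \frac{455338977}{280744327640}$ ($L = \frac{1}{18244 \left(-17970\right)} + \frac{\left(- \frac{1}{7}\right) 75}{-6606} = \frac{1}{18244} \left(- \frac{1}{17970}\right) - - \frac{25}{15414} = - \frac{1}{327844680} + \frac{25}{15414} = \frac{455338977}{280744327640} \approx 0.0016219$)
$M{\left(35,p \right)} - L = -6 - \frac{455338977}{280744327640} = - \frac{1684921304817}{280744327640}$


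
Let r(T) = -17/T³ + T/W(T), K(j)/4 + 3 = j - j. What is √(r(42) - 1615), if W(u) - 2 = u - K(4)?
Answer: I*√5023055982/1764 ≈ 40.178*I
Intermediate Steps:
K(j) = -12 (K(j) = -12 + 4*(j - j) = -12 + 4*0 = -12 + 0 = -12)
W(u) = 14 + u (W(u) = 2 + (u - 1*(-12)) = 2 + (u + 12) = 2 + (12 + u) = 14 + u)
r(T) = -17/T³ + T/(14 + T)
√(r(42) - 1615) = √((-238 + 42⁴ - 17*42)/(42³*(14 + 42)) - 1615) = √((1/74088)*(-238 + 3111696 - 714)/56 - 1615) = √((1/74088)*(1/56)*3110744 - 1615) = √(55549/74088 - 1615) = √(-119596571/74088) = I*√5023055982/1764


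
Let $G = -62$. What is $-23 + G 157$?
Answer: $-9757$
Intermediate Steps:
$-23 + G 157 = -23 - 9734 = -9757$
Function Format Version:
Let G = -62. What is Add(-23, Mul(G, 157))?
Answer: -9757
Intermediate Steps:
Add(-23, Mul(G, 157)) = Add(-23, Mul(-62, 157)) = Add(-23, -9734) = -9757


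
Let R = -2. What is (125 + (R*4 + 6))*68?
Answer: 8364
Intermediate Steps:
(125 + (R*4 + 6))*68 = (125 + (-2*4 + 6))*68 = (125 + (-8 + 6))*68 = (125 - 2)*68 = 123*68 = 8364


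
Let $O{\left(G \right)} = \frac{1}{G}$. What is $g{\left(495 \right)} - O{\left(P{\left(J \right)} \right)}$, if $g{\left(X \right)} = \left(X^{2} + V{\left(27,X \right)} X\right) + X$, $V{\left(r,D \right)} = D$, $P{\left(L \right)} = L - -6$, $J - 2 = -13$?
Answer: $\frac{2452726}{5} \approx 4.9055 \cdot 10^{5}$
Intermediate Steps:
$J = -11$ ($J = 2 - 13 = -11$)
$P{\left(L \right)} = 6 + L$ ($P{\left(L \right)} = L + 6 = 6 + L$)
$g{\left(X \right)} = X + 2 X^{2}$ ($g{\left(X \right)} = \left(X^{2} + X X\right) + X = \left(X^{2} + X^{2}\right) + X = 2 X^{2} + X = X + 2 X^{2}$)
$g{\left(495 \right)} - O{\left(P{\left(J \right)} \right)} = 495 \left(1 + 2 \cdot 495\right) - \frac{1}{6 - 11} = 495 \left(1 + 990\right) - \frac{1}{-5} = 495 \cdot 991 - - \frac{1}{5} = 490545 + \frac{1}{5} = \frac{2452726}{5}$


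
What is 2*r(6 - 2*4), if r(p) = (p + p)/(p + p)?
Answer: 2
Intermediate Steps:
r(p) = 1 (r(p) = (2*p)/((2*p)) = (2*p)*(1/(2*p)) = 1)
2*r(6 - 2*4) = 2*1 = 2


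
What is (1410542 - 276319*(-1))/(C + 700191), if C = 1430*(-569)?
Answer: -1686861/113479 ≈ -14.865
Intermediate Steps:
C = -813670
(1410542 - 276319*(-1))/(C + 700191) = (1410542 - 276319*(-1))/(-813670 + 700191) = (1410542 + 276319)/(-113479) = 1686861*(-1/113479) = -1686861/113479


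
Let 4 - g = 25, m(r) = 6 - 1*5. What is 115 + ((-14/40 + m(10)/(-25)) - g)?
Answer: 13561/100 ≈ 135.61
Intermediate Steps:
m(r) = 1 (m(r) = 6 - 5 = 1)
g = -21 (g = 4 - 1*25 = 4 - 25 = -21)
115 + ((-14/40 + m(10)/(-25)) - g) = 115 + ((-14/40 + 1/(-25)) - 1*(-21)) = 115 + ((-14*1/40 + 1*(-1/25)) + 21) = 115 + ((-7/20 - 1/25) + 21) = 115 + (-39/100 + 21) = 115 + 2061/100 = 13561/100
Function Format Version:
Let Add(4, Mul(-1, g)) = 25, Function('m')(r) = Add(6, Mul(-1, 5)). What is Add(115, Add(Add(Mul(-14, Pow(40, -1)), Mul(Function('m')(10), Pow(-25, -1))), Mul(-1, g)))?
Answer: Rational(13561, 100) ≈ 135.61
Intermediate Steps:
Function('m')(r) = 1 (Function('m')(r) = Add(6, -5) = 1)
g = -21 (g = Add(4, Mul(-1, 25)) = Add(4, -25) = -21)
Add(115, Add(Add(Mul(-14, Pow(40, -1)), Mul(Function('m')(10), Pow(-25, -1))), Mul(-1, g))) = Add(115, Add(Add(Mul(-14, Pow(40, -1)), Mul(1, Pow(-25, -1))), Mul(-1, -21))) = Add(115, Add(Add(Mul(-14, Rational(1, 40)), Mul(1, Rational(-1, 25))), 21)) = Add(115, Add(Add(Rational(-7, 20), Rational(-1, 25)), 21)) = Add(115, Add(Rational(-39, 100), 21)) = Add(115, Rational(2061, 100)) = Rational(13561, 100)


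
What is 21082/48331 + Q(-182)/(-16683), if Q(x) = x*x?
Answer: -1249205038/806306073 ≈ -1.5493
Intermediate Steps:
Q(x) = x²
21082/48331 + Q(-182)/(-16683) = 21082/48331 + (-182)²/(-16683) = 21082*(1/48331) + 33124*(-1/16683) = 21082/48331 - 33124/16683 = -1249205038/806306073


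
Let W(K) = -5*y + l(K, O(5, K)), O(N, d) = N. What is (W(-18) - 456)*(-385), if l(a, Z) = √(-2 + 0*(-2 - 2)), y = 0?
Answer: 175560 - 385*I*√2 ≈ 1.7556e+5 - 544.47*I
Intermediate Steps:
l(a, Z) = I*√2 (l(a, Z) = √(-2 + 0*(-4)) = √(-2 + 0) = √(-2) = I*√2)
W(K) = I*√2 (W(K) = -5*0 + I*√2 = 0 + I*√2 = I*√2)
(W(-18) - 456)*(-385) = (I*√2 - 456)*(-385) = (-456 + I*√2)*(-385) = 175560 - 385*I*√2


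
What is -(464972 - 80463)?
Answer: -384509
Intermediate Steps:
-(464972 - 80463) = -1*384509 = -384509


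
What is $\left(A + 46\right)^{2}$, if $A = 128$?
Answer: $30276$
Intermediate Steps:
$\left(A + 46\right)^{2} = \left(128 + 46\right)^{2} = 174^{2} = 30276$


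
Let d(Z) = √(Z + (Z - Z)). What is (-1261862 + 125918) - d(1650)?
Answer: -1135944 - 5*√66 ≈ -1.1360e+6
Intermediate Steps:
d(Z) = √Z (d(Z) = √(Z + 0) = √Z)
(-1261862 + 125918) - d(1650) = (-1261862 + 125918) - √1650 = -1135944 - 5*√66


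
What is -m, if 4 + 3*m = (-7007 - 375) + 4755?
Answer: 877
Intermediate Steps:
m = -877 (m = -4/3 + ((-7007 - 375) + 4755)/3 = -4/3 + (-7382 + 4755)/3 = -4/3 + (⅓)*(-2627) = -4/3 - 2627/3 = -877)
-m = -1*(-877) = 877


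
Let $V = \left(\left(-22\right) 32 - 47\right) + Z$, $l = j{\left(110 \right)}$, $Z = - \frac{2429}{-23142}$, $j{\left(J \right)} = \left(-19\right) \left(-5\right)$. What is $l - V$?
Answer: $\frac{2796529}{3306} \approx 845.89$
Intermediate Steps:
$j{\left(J \right)} = 95$
$Z = \frac{347}{3306}$ ($Z = \left(-2429\right) \left(- \frac{1}{23142}\right) = \frac{347}{3306} \approx 0.10496$)
$l = 95$
$V = - \frac{2482459}{3306}$ ($V = \left(\left(-22\right) 32 - 47\right) + \frac{347}{3306} = \left(-704 - 47\right) + \frac{347}{3306} = -751 + \frac{347}{3306} = - \frac{2482459}{3306} \approx -750.89$)
$l - V = 95 - - \frac{2482459}{3306} = 95 + \frac{2482459}{3306} = \frac{2796529}{3306}$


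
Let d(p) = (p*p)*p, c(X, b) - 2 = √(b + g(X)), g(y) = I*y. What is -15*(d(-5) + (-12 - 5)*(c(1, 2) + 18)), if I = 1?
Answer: 6975 + 255*√3 ≈ 7416.7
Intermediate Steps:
g(y) = y (g(y) = 1*y = y)
c(X, b) = 2 + √(X + b) (c(X, b) = 2 + √(b + X) = 2 + √(X + b))
d(p) = p³ (d(p) = p²*p = p³)
-15*(d(-5) + (-12 - 5)*(c(1, 2) + 18)) = -15*((-5)³ + (-12 - 5)*((2 + √(1 + 2)) + 18)) = -15*(-125 - 17*((2 + √3) + 18)) = -15*(-125 - 17*(20 + √3)) = -15*(-125 + (-340 - 17*√3)) = -15*(-465 - 17*√3) = 6975 + 255*√3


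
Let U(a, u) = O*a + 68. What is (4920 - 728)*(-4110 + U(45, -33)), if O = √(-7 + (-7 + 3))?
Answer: -16944064 + 188640*I*√11 ≈ -1.6944e+7 + 6.2565e+5*I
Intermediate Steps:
O = I*√11 (O = √(-7 - 4) = √(-11) = I*√11 ≈ 3.3166*I)
U(a, u) = 68 + I*a*√11 (U(a, u) = (I*√11)*a + 68 = I*a*√11 + 68 = 68 + I*a*√11)
(4920 - 728)*(-4110 + U(45, -33)) = (4920 - 728)*(-4110 + (68 + I*45*√11)) = 4192*(-4110 + (68 + 45*I*√11)) = 4192*(-4042 + 45*I*√11) = -16944064 + 188640*I*√11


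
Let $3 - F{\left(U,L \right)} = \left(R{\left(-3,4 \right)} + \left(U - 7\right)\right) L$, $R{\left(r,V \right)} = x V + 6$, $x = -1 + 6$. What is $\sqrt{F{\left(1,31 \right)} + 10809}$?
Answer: $28 \sqrt{13} \approx 100.96$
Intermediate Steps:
$x = 5$
$R{\left(r,V \right)} = 6 + 5 V$ ($R{\left(r,V \right)} = 5 V + 6 = 6 + 5 V$)
$F{\left(U,L \right)} = 3 - L \left(19 + U\right)$ ($F{\left(U,L \right)} = 3 - \left(\left(6 + 5 \cdot 4\right) + \left(U - 7\right)\right) L = 3 - \left(\left(6 + 20\right) + \left(-7 + U\right)\right) L = 3 - \left(26 + \left(-7 + U\right)\right) L = 3 - \left(19 + U\right) L = 3 - L \left(19 + U\right)$)
$\sqrt{F{\left(1,31 \right)} + 10809} = \sqrt{\left(3 - 589 - 31 \cdot 1\right) + 10809} = \sqrt{\left(3 - 589 - 31\right) + 10809} = \sqrt{-617 + 10809} = \sqrt{10192} = 28 \sqrt{13}$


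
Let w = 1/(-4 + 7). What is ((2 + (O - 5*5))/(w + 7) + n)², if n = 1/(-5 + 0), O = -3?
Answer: 42436/3025 ≈ 14.028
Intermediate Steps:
w = ⅓ (w = 1/3 = ⅓ ≈ 0.33333)
n = -⅕ (n = 1/(-5) = -⅕ ≈ -0.20000)
((2 + (O - 5*5))/(w + 7) + n)² = ((2 + (-3 - 5*5))/(⅓ + 7) - ⅕)² = ((2 + (-3 - 25))/(22/3) - ⅕)² = ((2 - 28)*(3/22) - ⅕)² = (-26*3/22 - ⅕)² = (-39/11 - ⅕)² = (-206/55)² = 42436/3025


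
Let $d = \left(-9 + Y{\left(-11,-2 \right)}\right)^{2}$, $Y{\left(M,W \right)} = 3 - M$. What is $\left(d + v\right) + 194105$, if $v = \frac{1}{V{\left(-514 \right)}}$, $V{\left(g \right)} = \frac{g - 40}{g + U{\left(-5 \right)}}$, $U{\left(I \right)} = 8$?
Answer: $\frac{53774263}{277} \approx 1.9413 \cdot 10^{5}$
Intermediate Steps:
$V{\left(g \right)} = \frac{-40 + g}{8 + g}$ ($V{\left(g \right)} = \frac{g - 40}{g + 8} = \frac{-40 + g}{8 + g}$)
$v = \frac{253}{277}$ ($v = \frac{1}{\frac{1}{8 - 514} \left(-40 - 514\right)} = \frac{1}{\frac{1}{-506} \left(-554\right)} = \frac{1}{\left(- \frac{1}{506}\right) \left(-554\right)} = \frac{1}{\frac{277}{253}} = \frac{253}{277} \approx 0.91336$)
$d = 25$ ($d = \left(-9 + \left(3 - -11\right)\right)^{2} = \left(-9 + \left(3 + 11\right)\right)^{2} = \left(-9 + 14\right)^{2} = 5^{2} = 25$)
$\left(d + v\right) + 194105 = \left(25 + \frac{253}{277}\right) + 194105 = \frac{7178}{277} + 194105 = \frac{53774263}{277}$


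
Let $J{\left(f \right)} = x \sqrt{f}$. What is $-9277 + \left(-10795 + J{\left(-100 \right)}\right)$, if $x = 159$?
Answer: $-20072 + 1590 i \approx -20072.0 + 1590.0 i$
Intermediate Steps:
$J{\left(f \right)} = 159 \sqrt{f}$
$-9277 + \left(-10795 + J{\left(-100 \right)}\right) = -9277 - \left(10795 - 159 \sqrt{-100}\right) = -9277 - \left(10795 - 159 \cdot 10 i\right) = -9277 - \left(10795 - 1590 i\right) = -20072 + 1590 i$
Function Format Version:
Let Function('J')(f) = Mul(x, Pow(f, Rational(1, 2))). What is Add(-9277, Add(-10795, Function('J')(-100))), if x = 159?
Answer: Add(-20072, Mul(1590, I)) ≈ Add(-20072., Mul(1590.0, I))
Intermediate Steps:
Function('J')(f) = Mul(159, Pow(f, Rational(1, 2)))
Add(-9277, Add(-10795, Function('J')(-100))) = Add(-9277, Add(-10795, Mul(159, Pow(-100, Rational(1, 2))))) = Add(-9277, Add(-10795, Mul(159, Mul(10, I)))) = Add(-9277, Add(-10795, Mul(1590, I))) = Add(-20072, Mul(1590, I))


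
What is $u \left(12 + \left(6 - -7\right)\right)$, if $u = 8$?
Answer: $200$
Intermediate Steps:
$u \left(12 + \left(6 - -7\right)\right) = 8 \left(12 + \left(6 - -7\right)\right) = 8 \left(12 + \left(6 + 7\right)\right) = 8 \left(12 + 13\right) = 8 \cdot 25 = 200$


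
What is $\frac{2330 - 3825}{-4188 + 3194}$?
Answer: $\frac{1495}{994} \approx 1.504$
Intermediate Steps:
$\frac{2330 - 3825}{-4188 + 3194} = - \frac{1495}{-994} = \left(-1495\right) \left(- \frac{1}{994}\right) = \frac{1495}{994}$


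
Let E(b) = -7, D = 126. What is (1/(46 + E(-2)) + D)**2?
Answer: 24157225/1521 ≈ 15882.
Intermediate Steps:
(1/(46 + E(-2)) + D)**2 = (1/(46 - 7) + 126)**2 = (1/39 + 126)**2 = (4915/39)**2 = 24157225/1521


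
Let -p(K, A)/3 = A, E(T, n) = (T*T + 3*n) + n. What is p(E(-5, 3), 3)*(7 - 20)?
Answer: 117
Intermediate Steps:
E(T, n) = T² + 4*n (E(T, n) = (T² + 3*n) + n = T² + 4*n)
p(K, A) = -3*A
p(E(-5, 3), 3)*(7 - 20) = (-3*3)*(7 - 20) = -9*(-13) = 117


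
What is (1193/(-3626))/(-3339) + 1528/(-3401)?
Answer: -18495765599/41176634814 ≈ -0.44918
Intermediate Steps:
(1193/(-3626))/(-3339) + 1528/(-3401) = (1193*(-1/3626))*(-1/3339) + 1528*(-1/3401) = -1193/3626*(-1/3339) - 1528/3401 = 1193/12107214 - 1528/3401 = -18495765599/41176634814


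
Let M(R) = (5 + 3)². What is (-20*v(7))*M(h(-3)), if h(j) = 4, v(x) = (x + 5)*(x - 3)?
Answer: -61440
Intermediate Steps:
v(x) = (-3 + x)*(5 + x) (v(x) = (5 + x)*(-3 + x) = (-3 + x)*(5 + x))
M(R) = 64 (M(R) = 8² = 64)
(-20*v(7))*M(h(-3)) = -20*(-15 + 7² + 2*7)*64 = -20*(-15 + 49 + 14)*64 = -20*48*64 = -960*64 = -61440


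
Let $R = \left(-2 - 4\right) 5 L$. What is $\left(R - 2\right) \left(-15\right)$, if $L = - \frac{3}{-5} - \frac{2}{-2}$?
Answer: $750$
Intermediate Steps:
$L = \frac{8}{5}$ ($L = \left(-3\right) \left(- \frac{1}{5}\right) - -1 = \frac{3}{5} + 1 = \frac{8}{5} \approx 1.6$)
$R = -48$ ($R = \left(-2 - 4\right) 5 \cdot \frac{8}{5} = \left(-6\right) 5 \cdot \frac{8}{5} = \left(-30\right) \frac{8}{5} = -48$)
$\left(R - 2\right) \left(-15\right) = \left(-48 - 2\right) \left(-15\right) = \left(-50\right) \left(-15\right) = 750$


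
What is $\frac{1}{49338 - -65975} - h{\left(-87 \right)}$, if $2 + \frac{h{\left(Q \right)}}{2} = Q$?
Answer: $\frac{20525715}{115313} \approx 178.0$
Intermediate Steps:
$h{\left(Q \right)} = -4 + 2 Q$
$\frac{1}{49338 - -65975} - h{\left(-87 \right)} = \frac{1}{49338 - -65975} - \left(-4 + 2 \left(-87\right)\right) = \frac{1}{49338 + 65975} - \left(-4 - 174\right) = \frac{1}{115313} - -178 = \frac{1}{115313} + 178 = \frac{20525715}{115313}$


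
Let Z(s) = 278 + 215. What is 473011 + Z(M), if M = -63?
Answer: 473504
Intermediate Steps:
Z(s) = 493
473011 + Z(M) = 473011 + 493 = 473504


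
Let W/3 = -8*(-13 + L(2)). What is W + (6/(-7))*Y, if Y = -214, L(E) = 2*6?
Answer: 1452/7 ≈ 207.43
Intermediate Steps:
L(E) = 12
W = 24 (W = 3*(-8*(-13 + 12)) = 3*(-8*(-1)) = 3*8 = 24)
W + (6/(-7))*Y = 24 + (6/(-7))*(-214) = 24 + (6*(-⅐))*(-214) = 24 - 6/7*(-214) = 24 + 1284/7 = 1452/7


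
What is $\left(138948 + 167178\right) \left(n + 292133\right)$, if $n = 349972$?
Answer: $196565035230$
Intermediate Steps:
$\left(138948 + 167178\right) \left(n + 292133\right) = \left(138948 + 167178\right) \left(349972 + 292133\right) = 306126 \cdot 642105 = 196565035230$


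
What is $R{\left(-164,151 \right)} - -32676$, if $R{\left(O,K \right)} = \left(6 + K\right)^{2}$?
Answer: $57325$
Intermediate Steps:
$R{\left(-164,151 \right)} - -32676 = \left(6 + 151\right)^{2} - -32676 = 157^{2} + 32676 = 24649 + 32676 = 57325$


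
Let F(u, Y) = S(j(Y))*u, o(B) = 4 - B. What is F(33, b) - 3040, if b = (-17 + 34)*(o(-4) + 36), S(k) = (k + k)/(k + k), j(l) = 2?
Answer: -3007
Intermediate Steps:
S(k) = 1 (S(k) = (2*k)/((2*k)) = (2*k)*(1/(2*k)) = 1)
b = 748 (b = (-17 + 34)*((4 - 1*(-4)) + 36) = 17*((4 + 4) + 36) = 17*(8 + 36) = 17*44 = 748)
F(u, Y) = u (F(u, Y) = 1*u = u)
F(33, b) - 3040 = 33 - 3040 = -3007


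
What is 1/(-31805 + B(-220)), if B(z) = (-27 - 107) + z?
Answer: -1/32159 ≈ -3.1095e-5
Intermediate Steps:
B(z) = -134 + z
1/(-31805 + B(-220)) = 1/(-31805 + (-134 - 220)) = 1/(-31805 - 354) = 1/(-32159) = -1/32159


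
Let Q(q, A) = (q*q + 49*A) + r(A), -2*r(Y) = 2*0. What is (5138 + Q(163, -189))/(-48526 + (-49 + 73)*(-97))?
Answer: -11223/25427 ≈ -0.44138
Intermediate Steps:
r(Y) = 0 (r(Y) = -0 = -½*0 = 0)
Q(q, A) = q² + 49*A (Q(q, A) = (q*q + 49*A) + 0 = (q² + 49*A) + 0 = q² + 49*A)
(5138 + Q(163, -189))/(-48526 + (-49 + 73)*(-97)) = (5138 + (163² + 49*(-189)))/(-48526 + (-49 + 73)*(-97)) = (5138 + (26569 - 9261))/(-48526 + 24*(-97)) = (5138 + 17308)/(-48526 - 2328) = 22446/(-50854) = 22446*(-1/50854) = -11223/25427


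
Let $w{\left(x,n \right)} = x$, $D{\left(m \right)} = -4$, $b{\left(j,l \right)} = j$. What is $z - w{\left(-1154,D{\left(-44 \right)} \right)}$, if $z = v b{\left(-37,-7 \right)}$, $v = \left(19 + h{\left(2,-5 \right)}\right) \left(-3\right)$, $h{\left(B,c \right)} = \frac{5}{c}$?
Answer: $3152$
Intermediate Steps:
$v = -54$ ($v = \left(19 + \frac{5}{-5}\right) \left(-3\right) = \left(19 + 5 \left(- \frac{1}{5}\right)\right) \left(-3\right) = \left(19 - 1\right) \left(-3\right) = 18 \left(-3\right) = -54$)
$z = 1998$ ($z = \left(-54\right) \left(-37\right) = 1998$)
$z - w{\left(-1154,D{\left(-44 \right)} \right)} = 1998 - -1154 = 1998 + 1154 = 3152$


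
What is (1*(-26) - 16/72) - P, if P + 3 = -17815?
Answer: 160126/9 ≈ 17792.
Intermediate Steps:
P = -17818 (P = -3 - 17815 = -17818)
(1*(-26) - 16/72) - P = (1*(-26) - 16/72) - 1*(-17818) = (-26 - 16*1/72) + 17818 = (-26 - 2/9) + 17818 = -236/9 + 17818 = 160126/9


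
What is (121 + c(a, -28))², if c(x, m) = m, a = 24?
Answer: 8649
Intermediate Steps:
(121 + c(a, -28))² = (121 - 28)² = 93² = 8649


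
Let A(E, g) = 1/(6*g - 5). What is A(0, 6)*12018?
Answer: 12018/31 ≈ 387.68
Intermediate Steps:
A(E, g) = 1/(-5 + 6*g)
A(0, 6)*12018 = 12018/(-5 + 6*6) = 12018/(-5 + 36) = 12018/31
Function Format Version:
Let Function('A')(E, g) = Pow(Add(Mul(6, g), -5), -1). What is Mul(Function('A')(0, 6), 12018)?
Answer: Rational(12018, 31) ≈ 387.68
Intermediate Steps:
Function('A')(E, g) = Pow(Add(-5, Mul(6, g)), -1)
Mul(Function('A')(0, 6), 12018) = Mul(Pow(Add(-5, Mul(6, 6)), -1), 12018) = Mul(Pow(Add(-5, 36), -1), 12018) = Mul(Pow(31, -1), 12018) = Mul(Rational(1, 31), 12018) = Rational(12018, 31)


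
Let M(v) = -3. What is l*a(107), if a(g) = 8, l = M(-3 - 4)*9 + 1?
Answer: -208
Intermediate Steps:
l = -26 (l = -3*9 + 1 = -27 + 1 = -26)
l*a(107) = -26*8 = -208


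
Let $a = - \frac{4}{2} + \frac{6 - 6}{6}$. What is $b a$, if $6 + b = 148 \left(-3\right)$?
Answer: $900$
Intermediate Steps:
$b = -450$ ($b = -6 + 148 \left(-3\right) = -6 - 444 = -450$)
$a = -2$ ($a = \left(-4\right) \frac{1}{2} + \left(6 - 6\right) \frac{1}{6} = -2 + 0 \cdot \frac{1}{6} = -2 + 0 = -2$)
$b a = \left(-450\right) \left(-2\right) = 900$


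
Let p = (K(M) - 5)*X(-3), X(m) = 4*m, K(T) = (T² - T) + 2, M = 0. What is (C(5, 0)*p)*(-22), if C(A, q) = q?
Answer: 0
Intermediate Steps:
K(T) = 2 + T² - T
p = 36 (p = ((2 + 0² - 1*0) - 5)*(4*(-3)) = ((2 + 0 + 0) - 5)*(-12) = (2 - 5)*(-12) = -3*(-12) = 36)
(C(5, 0)*p)*(-22) = (0*36)*(-22) = 0*(-22) = 0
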